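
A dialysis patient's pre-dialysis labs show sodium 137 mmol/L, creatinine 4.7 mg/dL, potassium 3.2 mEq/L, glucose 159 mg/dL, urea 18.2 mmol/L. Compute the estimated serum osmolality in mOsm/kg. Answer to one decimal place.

Calculated osmolality = 2·Na + glucose/18 + urea
= 2·137 + 159/18 + 18.2
= 274 + 8.83 + 18.20
= 301.03 mOsm/kg

301.0 mOsm/kg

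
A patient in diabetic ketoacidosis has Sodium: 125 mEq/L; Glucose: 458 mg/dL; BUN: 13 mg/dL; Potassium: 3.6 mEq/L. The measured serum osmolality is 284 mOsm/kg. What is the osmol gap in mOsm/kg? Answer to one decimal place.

3.9 mOsm/kg

Calculated osmolality = 2·Na + glucose/18 + BUN/2.8
= 2·125 + 458/18 + 13/2.8
= 250 + 25.44 + 4.64
= 280.08 mOsm/kg ≈ 280.1 mOsm/kg
Osmolar gap = measured − calculated = 284 − 280.1 = 3.9 mOsm/kg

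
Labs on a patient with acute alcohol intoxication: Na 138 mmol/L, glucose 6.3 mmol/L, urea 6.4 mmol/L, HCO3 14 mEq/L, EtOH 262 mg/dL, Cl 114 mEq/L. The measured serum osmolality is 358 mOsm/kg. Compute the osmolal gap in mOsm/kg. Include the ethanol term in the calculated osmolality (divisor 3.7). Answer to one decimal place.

Calculated osmolality = 2·Na + glucose + urea + ethanol/3.7
= 2·138 + 6.3 + 6.4 + 262/3.7
= 276 + 6.30 + 6.40 + 70.81
= 359.51 mOsm/kg ≈ 359.5 mOsm/kg
Osmolar gap = measured − calculated = 358 − 359.5 = -1.5 mOsm/kg

-1.5 mOsm/kg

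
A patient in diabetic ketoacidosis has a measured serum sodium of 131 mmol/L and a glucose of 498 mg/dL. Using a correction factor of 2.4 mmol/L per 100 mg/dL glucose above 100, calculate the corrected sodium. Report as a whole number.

141 mmol/L

Corrected Na = measured Na + 2.4 · (glucose − 100)/100
= 131 + 2.4 · (498 − 100)/100
= 131 + 9.6
= 140.6 mmol/L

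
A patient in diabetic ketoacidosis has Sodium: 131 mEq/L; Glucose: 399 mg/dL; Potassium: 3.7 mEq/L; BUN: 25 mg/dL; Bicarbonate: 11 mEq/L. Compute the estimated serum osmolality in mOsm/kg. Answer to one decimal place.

Calculated osmolality = 2·Na + glucose/18 + BUN/2.8
= 2·131 + 399/18 + 25/2.8
= 262 + 22.17 + 8.93
= 293.1 mOsm/kg

293.1 mOsm/kg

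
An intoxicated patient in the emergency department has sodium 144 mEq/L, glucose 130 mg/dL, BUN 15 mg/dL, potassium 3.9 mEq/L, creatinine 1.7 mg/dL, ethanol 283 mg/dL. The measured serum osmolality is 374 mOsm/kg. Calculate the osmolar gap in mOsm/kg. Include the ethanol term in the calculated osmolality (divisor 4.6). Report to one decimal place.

11.9 mOsm/kg

Calculated osmolality = 2·Na + glucose/18 + BUN/2.8 + ethanol/4.6
= 2·144 + 130/18 + 15/2.8 + 283/4.6
= 288 + 7.22 + 5.36 + 61.52
= 362.1 mOsm/kg ≈ 362.1 mOsm/kg
Osmolar gap = measured − calculated = 374 − 362.1 = 11.9 mOsm/kg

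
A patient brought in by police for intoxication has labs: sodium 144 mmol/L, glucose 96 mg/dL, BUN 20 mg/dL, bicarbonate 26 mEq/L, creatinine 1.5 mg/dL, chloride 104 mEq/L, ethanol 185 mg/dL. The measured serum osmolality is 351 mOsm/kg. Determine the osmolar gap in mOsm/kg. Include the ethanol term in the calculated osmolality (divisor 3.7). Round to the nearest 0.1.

Calculated osmolality = 2·Na + glucose/18 + BUN/2.8 + ethanol/3.7
= 2·144 + 96/18 + 20/2.8 + 185/3.7
= 288 + 5.33 + 7.14 + 50
= 350.47 mOsm/kg ≈ 350.5 mOsm/kg
Osmolar gap = measured − calculated = 351 − 350.5 = 0.5 mOsm/kg

0.5 mOsm/kg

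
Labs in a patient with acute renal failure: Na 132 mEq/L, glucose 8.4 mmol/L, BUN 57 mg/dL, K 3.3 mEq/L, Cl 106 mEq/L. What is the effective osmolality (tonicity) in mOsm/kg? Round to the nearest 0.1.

272.4 mOsm/kg

Effective osmolality excludes urea (freely permeant across cell membranes):
2·Na + glucose
= 2·132 + 8.4
= 264 + 8.4
= 272.4 mOsm/kg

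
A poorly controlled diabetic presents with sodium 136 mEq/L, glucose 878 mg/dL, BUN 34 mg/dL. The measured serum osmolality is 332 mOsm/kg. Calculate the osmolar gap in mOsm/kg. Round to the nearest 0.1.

-0.9 mOsm/kg

Calculated osmolality = 2·Na + glucose/18 + BUN/2.8
= 2·136 + 878/18 + 34/2.8
= 272 + 48.78 + 12.14
= 332.92 mOsm/kg ≈ 332.9 mOsm/kg
Osmolar gap = measured − calculated = 332 − 332.9 = -0.9 mOsm/kg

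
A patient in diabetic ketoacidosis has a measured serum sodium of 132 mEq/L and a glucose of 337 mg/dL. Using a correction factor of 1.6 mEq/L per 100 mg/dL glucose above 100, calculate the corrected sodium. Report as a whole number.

136 mEq/L

Corrected Na = measured Na + 1.6 · (glucose − 100)/100
= 132 + 1.6 · (337 − 100)/100
= 132 + 3.8
= 135.8 mEq/L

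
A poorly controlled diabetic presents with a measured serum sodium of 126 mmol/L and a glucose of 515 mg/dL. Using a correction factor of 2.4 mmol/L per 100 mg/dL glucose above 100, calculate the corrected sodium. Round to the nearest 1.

136 mmol/L

Corrected Na = measured Na + 2.4 · (glucose − 100)/100
= 126 + 2.4 · (515 − 100)/100
= 126 + 10
= 136 mmol/L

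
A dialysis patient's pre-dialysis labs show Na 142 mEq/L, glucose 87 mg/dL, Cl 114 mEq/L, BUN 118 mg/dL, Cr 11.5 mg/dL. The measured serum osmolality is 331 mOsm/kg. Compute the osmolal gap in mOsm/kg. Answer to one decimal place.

0.0 mOsm/kg

Calculated osmolality = 2·Na + glucose/18 + BUN/2.8
= 2·142 + 87/18 + 118/2.8
= 284 + 4.83 + 42.14
= 330.97 mOsm/kg ≈ 331.0 mOsm/kg
Osmolar gap = measured − calculated = 331 − 331.0 = 0.0 mOsm/kg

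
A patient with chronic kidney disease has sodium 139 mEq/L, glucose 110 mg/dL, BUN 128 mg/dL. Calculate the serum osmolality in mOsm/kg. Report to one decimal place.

Calculated osmolality = 2·Na + glucose/18 + BUN/2.8
= 2·139 + 110/18 + 128/2.8
= 278 + 6.11 + 45.71
= 329.82 mOsm/kg

329.8 mOsm/kg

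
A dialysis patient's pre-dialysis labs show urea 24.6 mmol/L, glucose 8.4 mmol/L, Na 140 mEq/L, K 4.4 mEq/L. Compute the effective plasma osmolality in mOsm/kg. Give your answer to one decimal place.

288.4 mOsm/kg

Effective osmolality excludes urea (freely permeant across cell membranes):
2·Na + glucose
= 2·140 + 8.4
= 280 + 8.4
= 288.4 mOsm/kg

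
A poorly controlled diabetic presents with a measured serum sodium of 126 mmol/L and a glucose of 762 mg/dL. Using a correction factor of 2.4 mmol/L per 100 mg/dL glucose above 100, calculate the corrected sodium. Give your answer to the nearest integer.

Corrected Na = measured Na + 2.4 · (glucose − 100)/100
= 126 + 2.4 · (762 − 100)/100
= 126 + 15.9
= 141.9 mmol/L

142 mmol/L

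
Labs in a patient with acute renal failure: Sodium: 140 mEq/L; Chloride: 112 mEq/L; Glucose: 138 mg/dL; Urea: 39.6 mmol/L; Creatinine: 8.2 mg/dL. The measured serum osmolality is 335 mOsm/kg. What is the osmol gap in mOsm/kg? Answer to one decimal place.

7.7 mOsm/kg

Calculated osmolality = 2·Na + glucose/18 + urea
= 2·140 + 138/18 + 39.6
= 280 + 7.67 + 39.60
= 327.27 mOsm/kg ≈ 327.3 mOsm/kg
Osmolar gap = measured − calculated = 335 − 327.3 = 7.7 mOsm/kg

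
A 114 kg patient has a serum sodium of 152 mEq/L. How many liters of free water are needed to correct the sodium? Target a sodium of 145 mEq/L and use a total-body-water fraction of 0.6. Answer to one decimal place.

3.3 L

TBW = 0.6 · 114 = 68.4 L
Free water deficit = TBW · (Na/145 − 1)
= 68.4 · (152/145 − 1)
= 68.4 · 0.0483
= 3.3 L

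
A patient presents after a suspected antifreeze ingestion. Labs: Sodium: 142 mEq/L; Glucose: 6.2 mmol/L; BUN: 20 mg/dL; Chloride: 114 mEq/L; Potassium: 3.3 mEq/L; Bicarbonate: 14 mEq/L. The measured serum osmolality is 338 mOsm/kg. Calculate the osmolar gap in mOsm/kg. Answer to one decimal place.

Calculated osmolality = 2·Na + glucose + BUN/2.8
= 2·142 + 6.2 + 20/2.8
= 284 + 6.20 + 7.14
= 297.34 mOsm/kg ≈ 297.3 mOsm/kg
Osmolar gap = measured − calculated = 338 − 297.3 = 40.7 mOsm/kg

40.7 mOsm/kg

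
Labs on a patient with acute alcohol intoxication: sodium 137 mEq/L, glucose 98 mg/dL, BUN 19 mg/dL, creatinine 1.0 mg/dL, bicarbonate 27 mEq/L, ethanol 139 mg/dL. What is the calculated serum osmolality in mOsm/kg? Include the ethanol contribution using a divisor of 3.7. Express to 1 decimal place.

Calculated osmolality = 2·Na + glucose/18 + BUN/2.8 + ethanol/3.7
= 2·137 + 98/18 + 19/2.8 + 139/3.7
= 274 + 5.44 + 6.79 + 37.57
= 323.8 mOsm/kg

323.8 mOsm/kg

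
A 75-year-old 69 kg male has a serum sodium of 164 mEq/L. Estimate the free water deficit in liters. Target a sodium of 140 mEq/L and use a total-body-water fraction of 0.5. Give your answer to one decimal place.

TBW = 0.5 · 69 = 34.5 L
Free water deficit = TBW · (Na/140 − 1)
= 34.5 · (164/140 − 1)
= 34.5 · 0.1714
= 5.91 L

5.9 L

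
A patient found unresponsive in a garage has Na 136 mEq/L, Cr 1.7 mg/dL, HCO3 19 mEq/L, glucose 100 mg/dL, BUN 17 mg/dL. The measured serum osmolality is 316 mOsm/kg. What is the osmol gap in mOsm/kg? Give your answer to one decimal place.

Calculated osmolality = 2·Na + glucose/18 + BUN/2.8
= 2·136 + 100/18 + 17/2.8
= 272 + 5.56 + 6.07
= 283.63 mOsm/kg ≈ 283.6 mOsm/kg
Osmolar gap = measured − calculated = 316 − 283.6 = 32.4 mOsm/kg

32.4 mOsm/kg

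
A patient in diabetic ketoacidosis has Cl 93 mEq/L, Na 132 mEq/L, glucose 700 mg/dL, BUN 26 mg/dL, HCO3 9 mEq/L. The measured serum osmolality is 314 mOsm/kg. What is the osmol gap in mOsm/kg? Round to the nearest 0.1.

Calculated osmolality = 2·Na + glucose/18 + BUN/2.8
= 2·132 + 700/18 + 26/2.8
= 264 + 38.89 + 9.29
= 312.18 mOsm/kg ≈ 312.2 mOsm/kg
Osmolar gap = measured − calculated = 314 − 312.2 = 1.8 mOsm/kg

1.8 mOsm/kg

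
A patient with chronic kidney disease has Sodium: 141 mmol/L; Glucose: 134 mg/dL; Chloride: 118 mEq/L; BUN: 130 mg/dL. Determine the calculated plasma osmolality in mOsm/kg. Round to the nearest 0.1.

Calculated osmolality = 2·Na + glucose/18 + BUN/2.8
= 2·141 + 134/18 + 130/2.8
= 282 + 7.44 + 46.43
= 335.87 mOsm/kg

335.9 mOsm/kg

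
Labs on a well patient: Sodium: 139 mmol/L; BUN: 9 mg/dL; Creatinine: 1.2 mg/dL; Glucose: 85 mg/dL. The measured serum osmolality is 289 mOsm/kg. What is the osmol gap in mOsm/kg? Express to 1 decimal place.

3.1 mOsm/kg

Calculated osmolality = 2·Na + glucose/18 + BUN/2.8
= 2·139 + 85/18 + 9/2.8
= 278 + 4.72 + 3.21
= 285.93 mOsm/kg ≈ 285.9 mOsm/kg
Osmolar gap = measured − calculated = 289 − 285.9 = 3.1 mOsm/kg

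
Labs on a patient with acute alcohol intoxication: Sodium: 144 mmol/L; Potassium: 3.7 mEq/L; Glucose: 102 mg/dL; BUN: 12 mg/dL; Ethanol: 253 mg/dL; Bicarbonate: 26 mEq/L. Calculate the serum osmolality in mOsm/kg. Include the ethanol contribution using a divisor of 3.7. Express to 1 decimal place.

366.3 mOsm/kg

Calculated osmolality = 2·Na + glucose/18 + BUN/2.8 + ethanol/3.7
= 2·144 + 102/18 + 12/2.8 + 253/3.7
= 288 + 5.67 + 4.29 + 68.38
= 366.34 mOsm/kg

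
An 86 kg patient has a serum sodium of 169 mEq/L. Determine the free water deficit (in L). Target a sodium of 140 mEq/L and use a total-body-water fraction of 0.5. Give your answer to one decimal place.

TBW = 0.5 · 86 = 43 L
Free water deficit = TBW · (Na/140 − 1)
= 43 · (169/140 − 1)
= 43 · 0.2071
= 8.91 L

8.9 L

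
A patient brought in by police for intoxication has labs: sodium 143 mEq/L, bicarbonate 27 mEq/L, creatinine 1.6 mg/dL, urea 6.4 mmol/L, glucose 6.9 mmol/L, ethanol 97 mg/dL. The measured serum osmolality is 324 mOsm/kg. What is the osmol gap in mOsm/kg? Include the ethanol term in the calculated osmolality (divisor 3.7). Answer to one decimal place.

-1.5 mOsm/kg

Calculated osmolality = 2·Na + glucose + urea + ethanol/3.7
= 2·143 + 6.9 + 6.4 + 97/3.7
= 286 + 6.90 + 6.40 + 26.22
= 325.52 mOsm/kg ≈ 325.5 mOsm/kg
Osmolar gap = measured − calculated = 324 − 325.5 = -1.5 mOsm/kg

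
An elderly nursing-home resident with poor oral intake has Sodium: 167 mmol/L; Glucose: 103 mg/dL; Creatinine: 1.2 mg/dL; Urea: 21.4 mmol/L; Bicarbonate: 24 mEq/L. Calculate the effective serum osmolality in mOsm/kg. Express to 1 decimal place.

339.7 mOsm/kg

Effective osmolality excludes urea (freely permeant across cell membranes):
2·Na + glucose/18
= 2·167 + 103/18
= 334 + 5.72
= 339.72 mOsm/kg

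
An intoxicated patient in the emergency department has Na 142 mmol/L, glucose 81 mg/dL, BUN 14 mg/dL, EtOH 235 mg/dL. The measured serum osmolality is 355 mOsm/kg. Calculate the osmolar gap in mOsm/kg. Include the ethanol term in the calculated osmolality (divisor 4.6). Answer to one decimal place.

Calculated osmolality = 2·Na + glucose/18 + BUN/2.8 + ethanol/4.6
= 2·142 + 81/18 + 14/2.8 + 235/4.6
= 284 + 4.50 + 5 + 51.09
= 344.59 mOsm/kg ≈ 344.6 mOsm/kg
Osmolar gap = measured − calculated = 355 − 344.6 = 10.4 mOsm/kg

10.4 mOsm/kg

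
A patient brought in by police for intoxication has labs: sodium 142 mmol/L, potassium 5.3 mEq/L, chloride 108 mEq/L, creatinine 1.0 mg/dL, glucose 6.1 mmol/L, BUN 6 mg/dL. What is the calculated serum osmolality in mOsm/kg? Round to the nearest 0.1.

Calculated osmolality = 2·Na + glucose + BUN/2.8
= 2·142 + 6.1 + 6/2.8
= 284 + 6.10 + 2.14
= 292.24 mOsm/kg

292.2 mOsm/kg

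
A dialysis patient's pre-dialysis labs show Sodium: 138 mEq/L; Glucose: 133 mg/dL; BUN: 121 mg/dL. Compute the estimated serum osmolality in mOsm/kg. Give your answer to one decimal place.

Calculated osmolality = 2·Na + glucose/18 + BUN/2.8
= 2·138 + 133/18 + 121/2.8
= 276 + 7.39 + 43.21
= 326.6 mOsm/kg

326.6 mOsm/kg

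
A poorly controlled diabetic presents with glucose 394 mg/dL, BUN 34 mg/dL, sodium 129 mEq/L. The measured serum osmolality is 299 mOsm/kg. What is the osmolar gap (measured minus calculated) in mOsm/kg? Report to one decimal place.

7.0 mOsm/kg

Calculated osmolality = 2·Na + glucose/18 + BUN/2.8
= 2·129 + 394/18 + 34/2.8
= 258 + 21.89 + 12.14
= 292.03 mOsm/kg ≈ 292.0 mOsm/kg
Osmolar gap = measured − calculated = 299 − 292.0 = 7.0 mOsm/kg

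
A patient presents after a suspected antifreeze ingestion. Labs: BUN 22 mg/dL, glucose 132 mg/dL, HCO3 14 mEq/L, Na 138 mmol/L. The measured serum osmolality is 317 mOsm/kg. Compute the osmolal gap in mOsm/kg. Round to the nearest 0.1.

25.8 mOsm/kg

Calculated osmolality = 2·Na + glucose/18 + BUN/2.8
= 2·138 + 132/18 + 22/2.8
= 276 + 7.33 + 7.86
= 291.19 mOsm/kg ≈ 291.2 mOsm/kg
Osmolar gap = measured − calculated = 317 − 291.2 = 25.8 mOsm/kg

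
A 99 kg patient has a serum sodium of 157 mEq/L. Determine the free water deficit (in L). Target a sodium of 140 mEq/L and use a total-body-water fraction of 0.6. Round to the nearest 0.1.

7.2 L

TBW = 0.6 · 99 = 59.4 L
Free water deficit = TBW · (Na/140 − 1)
= 59.4 · (157/140 − 1)
= 59.4 · 0.1214
= 7.21 L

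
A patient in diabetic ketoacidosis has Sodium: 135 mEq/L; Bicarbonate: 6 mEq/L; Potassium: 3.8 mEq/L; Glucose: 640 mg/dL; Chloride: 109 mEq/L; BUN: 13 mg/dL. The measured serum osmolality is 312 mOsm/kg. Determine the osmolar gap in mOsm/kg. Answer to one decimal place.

Calculated osmolality = 2·Na + glucose/18 + BUN/2.8
= 2·135 + 640/18 + 13/2.8
= 270 + 35.56 + 4.64
= 310.2 mOsm/kg ≈ 310.2 mOsm/kg
Osmolar gap = measured − calculated = 312 − 310.2 = 1.8 mOsm/kg

1.8 mOsm/kg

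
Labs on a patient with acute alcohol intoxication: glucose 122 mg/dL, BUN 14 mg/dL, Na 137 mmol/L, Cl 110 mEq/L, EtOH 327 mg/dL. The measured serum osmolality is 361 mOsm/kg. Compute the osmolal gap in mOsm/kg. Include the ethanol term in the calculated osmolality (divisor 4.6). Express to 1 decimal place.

Calculated osmolality = 2·Na + glucose/18 + BUN/2.8 + ethanol/4.6
= 2·137 + 122/18 + 14/2.8 + 327/4.6
= 274 + 6.78 + 5 + 71.09
= 356.87 mOsm/kg ≈ 356.9 mOsm/kg
Osmolar gap = measured − calculated = 361 − 356.9 = 4.1 mOsm/kg

4.1 mOsm/kg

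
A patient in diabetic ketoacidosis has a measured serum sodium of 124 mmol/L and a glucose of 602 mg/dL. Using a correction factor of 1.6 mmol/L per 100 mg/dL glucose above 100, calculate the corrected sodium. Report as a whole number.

132 mmol/L

Corrected Na = measured Na + 1.6 · (glucose − 100)/100
= 124 + 1.6 · (602 − 100)/100
= 124 + 8
= 132 mmol/L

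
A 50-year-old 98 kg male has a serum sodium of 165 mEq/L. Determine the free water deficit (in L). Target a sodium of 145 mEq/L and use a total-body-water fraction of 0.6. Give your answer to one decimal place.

8.1 L

TBW = 0.6 · 98 = 58.8 L
Free water deficit = TBW · (Na/145 − 1)
= 58.8 · (165/145 − 1)
= 58.8 · 0.1379
= 8.11 L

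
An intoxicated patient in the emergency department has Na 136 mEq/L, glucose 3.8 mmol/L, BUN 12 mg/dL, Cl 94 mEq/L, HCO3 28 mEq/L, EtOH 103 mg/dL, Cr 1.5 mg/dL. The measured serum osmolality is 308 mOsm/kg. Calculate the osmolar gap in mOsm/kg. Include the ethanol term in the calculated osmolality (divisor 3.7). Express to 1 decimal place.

Calculated osmolality = 2·Na + glucose + BUN/2.8 + ethanol/3.7
= 2·136 + 3.8 + 12/2.8 + 103/3.7
= 272 + 3.80 + 4.29 + 27.84
= 307.93 mOsm/kg ≈ 307.9 mOsm/kg
Osmolar gap = measured − calculated = 308 − 307.9 = 0.1 mOsm/kg

0.1 mOsm/kg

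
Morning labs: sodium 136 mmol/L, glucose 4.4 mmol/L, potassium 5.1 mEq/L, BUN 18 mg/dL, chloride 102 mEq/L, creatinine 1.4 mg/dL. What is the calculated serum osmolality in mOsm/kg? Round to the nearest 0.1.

282.8 mOsm/kg

Calculated osmolality = 2·Na + glucose + BUN/2.8
= 2·136 + 4.4 + 18/2.8
= 272 + 4.40 + 6.43
= 282.83 mOsm/kg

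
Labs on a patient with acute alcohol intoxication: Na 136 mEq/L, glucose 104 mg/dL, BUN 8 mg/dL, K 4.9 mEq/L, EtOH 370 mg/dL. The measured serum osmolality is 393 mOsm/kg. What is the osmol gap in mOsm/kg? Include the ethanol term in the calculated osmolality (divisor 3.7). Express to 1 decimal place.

12.4 mOsm/kg

Calculated osmolality = 2·Na + glucose/18 + BUN/2.8 + ethanol/3.7
= 2·136 + 104/18 + 8/2.8 + 370/3.7
= 272 + 5.78 + 2.86 + 100
= 380.64 mOsm/kg ≈ 380.6 mOsm/kg
Osmolar gap = measured − calculated = 393 − 380.6 = 12.4 mOsm/kg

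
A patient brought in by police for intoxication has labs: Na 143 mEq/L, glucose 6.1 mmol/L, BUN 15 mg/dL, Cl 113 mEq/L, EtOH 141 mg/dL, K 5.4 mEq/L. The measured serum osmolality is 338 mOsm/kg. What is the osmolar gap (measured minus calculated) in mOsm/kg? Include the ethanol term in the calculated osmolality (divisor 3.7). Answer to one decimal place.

2.4 mOsm/kg

Calculated osmolality = 2·Na + glucose + BUN/2.8 + ethanol/3.7
= 2·143 + 6.1 + 15/2.8 + 141/3.7
= 286 + 6.10 + 5.36 + 38.11
= 335.57 mOsm/kg ≈ 335.6 mOsm/kg
Osmolar gap = measured − calculated = 338 − 335.6 = 2.4 mOsm/kg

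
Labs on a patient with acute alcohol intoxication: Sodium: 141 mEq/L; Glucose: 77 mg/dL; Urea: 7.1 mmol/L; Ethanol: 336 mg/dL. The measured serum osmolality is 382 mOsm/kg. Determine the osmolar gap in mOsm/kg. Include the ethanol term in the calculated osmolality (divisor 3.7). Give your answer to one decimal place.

Calculated osmolality = 2·Na + glucose/18 + urea + ethanol/3.7
= 2·141 + 77/18 + 7.1 + 336/3.7
= 282 + 4.28 + 7.10 + 90.81
= 384.19 mOsm/kg ≈ 384.2 mOsm/kg
Osmolar gap = measured − calculated = 382 − 384.2 = -2.2 mOsm/kg

-2.2 mOsm/kg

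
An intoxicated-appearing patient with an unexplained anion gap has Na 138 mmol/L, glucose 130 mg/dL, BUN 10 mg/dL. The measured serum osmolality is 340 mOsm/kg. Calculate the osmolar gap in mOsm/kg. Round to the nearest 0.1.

53.2 mOsm/kg

Calculated osmolality = 2·Na + glucose/18 + BUN/2.8
= 2·138 + 130/18 + 10/2.8
= 276 + 7.22 + 3.57
= 286.79 mOsm/kg ≈ 286.8 mOsm/kg
Osmolar gap = measured − calculated = 340 − 286.8 = 53.2 mOsm/kg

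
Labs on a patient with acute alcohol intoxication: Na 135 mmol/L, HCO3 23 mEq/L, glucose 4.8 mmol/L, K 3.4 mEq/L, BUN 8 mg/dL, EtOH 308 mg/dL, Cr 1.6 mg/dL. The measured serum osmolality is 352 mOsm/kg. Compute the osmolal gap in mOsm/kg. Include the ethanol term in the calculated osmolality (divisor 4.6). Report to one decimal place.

7.4 mOsm/kg

Calculated osmolality = 2·Na + glucose + BUN/2.8 + ethanol/4.6
= 2·135 + 4.8 + 8/2.8 + 308/4.6
= 270 + 4.80 + 2.86 + 66.96
= 344.62 mOsm/kg ≈ 344.6 mOsm/kg
Osmolar gap = measured − calculated = 352 − 344.6 = 7.4 mOsm/kg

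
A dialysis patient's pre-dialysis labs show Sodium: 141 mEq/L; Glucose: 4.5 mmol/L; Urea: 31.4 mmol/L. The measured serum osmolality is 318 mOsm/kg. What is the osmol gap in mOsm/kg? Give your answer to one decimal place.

Calculated osmolality = 2·Na + glucose + urea
= 2·141 + 4.5 + 31.4
= 282 + 4.50 + 31.40
= 317.9 mOsm/kg ≈ 317.9 mOsm/kg
Osmolar gap = measured − calculated = 318 − 317.9 = 0.1 mOsm/kg

0.1 mOsm/kg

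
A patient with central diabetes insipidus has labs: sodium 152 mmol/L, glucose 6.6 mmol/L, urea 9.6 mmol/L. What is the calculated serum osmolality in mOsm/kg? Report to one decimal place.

320.2 mOsm/kg

Calculated osmolality = 2·Na + glucose + urea
= 2·152 + 6.6 + 9.6
= 304 + 6.60 + 9.60
= 320.2 mOsm/kg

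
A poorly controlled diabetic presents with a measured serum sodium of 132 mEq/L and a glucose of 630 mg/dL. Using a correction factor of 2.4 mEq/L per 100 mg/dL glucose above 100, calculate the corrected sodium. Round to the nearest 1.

145 mEq/L

Corrected Na = measured Na + 2.4 · (glucose − 100)/100
= 132 + 2.4 · (630 − 100)/100
= 132 + 12.7
= 144.7 mEq/L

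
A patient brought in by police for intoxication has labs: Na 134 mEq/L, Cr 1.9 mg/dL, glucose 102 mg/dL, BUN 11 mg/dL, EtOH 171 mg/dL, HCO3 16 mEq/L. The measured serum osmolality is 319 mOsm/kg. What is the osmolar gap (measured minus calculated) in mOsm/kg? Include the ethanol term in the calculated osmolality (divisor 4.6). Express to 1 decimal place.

4.2 mOsm/kg

Calculated osmolality = 2·Na + glucose/18 + BUN/2.8 + ethanol/4.6
= 2·134 + 102/18 + 11/2.8 + 171/4.6
= 268 + 5.67 + 3.93 + 37.17
= 314.77 mOsm/kg ≈ 314.8 mOsm/kg
Osmolar gap = measured − calculated = 319 − 314.8 = 4.2 mOsm/kg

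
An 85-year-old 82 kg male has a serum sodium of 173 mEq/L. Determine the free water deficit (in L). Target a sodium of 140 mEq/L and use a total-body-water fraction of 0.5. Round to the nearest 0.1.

9.7 L

TBW = 0.5 · 82 = 41 L
Free water deficit = TBW · (Na/140 − 1)
= 41 · (173/140 − 1)
= 41 · 0.2357
= 9.66 L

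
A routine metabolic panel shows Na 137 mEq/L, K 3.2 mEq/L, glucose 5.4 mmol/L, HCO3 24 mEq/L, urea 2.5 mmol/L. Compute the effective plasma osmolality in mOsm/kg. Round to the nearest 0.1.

Effective osmolality excludes urea (freely permeant across cell membranes):
2·Na + glucose
= 2·137 + 5.4
= 274 + 5.4
= 279.4 mOsm/kg

279.4 mOsm/kg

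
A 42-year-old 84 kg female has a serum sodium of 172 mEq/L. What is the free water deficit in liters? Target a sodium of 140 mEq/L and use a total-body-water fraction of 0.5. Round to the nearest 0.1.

TBW = 0.5 · 84 = 42 L
Free water deficit = TBW · (Na/140 − 1)
= 42 · (172/140 − 1)
= 42 · 0.2286
= 9.6 L

9.6 L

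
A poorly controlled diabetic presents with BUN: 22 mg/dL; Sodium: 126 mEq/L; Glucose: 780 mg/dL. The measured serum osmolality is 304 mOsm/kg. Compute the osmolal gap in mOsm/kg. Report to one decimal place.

Calculated osmolality = 2·Na + glucose/18 + BUN/2.8
= 2·126 + 780/18 + 22/2.8
= 252 + 43.33 + 7.86
= 303.19 mOsm/kg ≈ 303.2 mOsm/kg
Osmolar gap = measured − calculated = 304 − 303.2 = 0.8 mOsm/kg

0.8 mOsm/kg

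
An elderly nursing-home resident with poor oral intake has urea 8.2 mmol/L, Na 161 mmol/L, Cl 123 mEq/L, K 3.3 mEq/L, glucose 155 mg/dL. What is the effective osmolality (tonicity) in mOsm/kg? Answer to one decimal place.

Effective osmolality excludes urea (freely permeant across cell membranes):
2·Na + glucose/18
= 2·161 + 155/18
= 322 + 8.61
= 330.61 mOsm/kg

330.6 mOsm/kg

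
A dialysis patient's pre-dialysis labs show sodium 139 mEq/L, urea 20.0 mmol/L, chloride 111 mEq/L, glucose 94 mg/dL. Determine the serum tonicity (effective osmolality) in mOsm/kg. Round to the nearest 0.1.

Effective osmolality excludes urea (freely permeant across cell membranes):
2·Na + glucose/18
= 2·139 + 94/18
= 278 + 5.22
= 283.22 mOsm/kg

283.2 mOsm/kg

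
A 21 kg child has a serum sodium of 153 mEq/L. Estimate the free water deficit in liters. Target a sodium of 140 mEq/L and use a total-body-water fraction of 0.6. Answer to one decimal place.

1.2 L

TBW = 0.6 · 21 = 12.6 L
Free water deficit = TBW · (Na/140 − 1)
= 12.6 · (153/140 − 1)
= 12.6 · 0.0929
= 1.17 L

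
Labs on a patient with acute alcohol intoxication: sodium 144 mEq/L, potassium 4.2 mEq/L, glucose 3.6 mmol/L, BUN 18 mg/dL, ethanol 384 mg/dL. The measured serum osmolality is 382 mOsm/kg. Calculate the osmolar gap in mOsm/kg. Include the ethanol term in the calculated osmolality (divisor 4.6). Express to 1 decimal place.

Calculated osmolality = 2·Na + glucose + BUN/2.8 + ethanol/4.6
= 2·144 + 3.6 + 18/2.8 + 384/4.6
= 288 + 3.60 + 6.43 + 83.48
= 381.51 mOsm/kg ≈ 381.5 mOsm/kg
Osmolar gap = measured − calculated = 382 − 381.5 = 0.5 mOsm/kg

0.5 mOsm/kg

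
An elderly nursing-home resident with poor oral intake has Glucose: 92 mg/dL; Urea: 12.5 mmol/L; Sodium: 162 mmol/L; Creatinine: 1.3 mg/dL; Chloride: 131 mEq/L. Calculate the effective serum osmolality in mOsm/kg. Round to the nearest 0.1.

Effective osmolality excludes urea (freely permeant across cell membranes):
2·Na + glucose/18
= 2·162 + 92/18
= 324 + 5.11
= 329.11 mOsm/kg

329.1 mOsm/kg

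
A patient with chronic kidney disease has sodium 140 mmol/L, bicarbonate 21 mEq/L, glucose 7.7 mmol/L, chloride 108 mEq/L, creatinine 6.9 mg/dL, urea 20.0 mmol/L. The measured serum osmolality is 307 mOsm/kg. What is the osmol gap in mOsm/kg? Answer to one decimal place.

Calculated osmolality = 2·Na + glucose + urea
= 2·140 + 7.7 + 20
= 280 + 7.70 + 20
= 307.7 mOsm/kg ≈ 307.7 mOsm/kg
Osmolar gap = measured − calculated = 307 − 307.7 = -0.7 mOsm/kg

-0.7 mOsm/kg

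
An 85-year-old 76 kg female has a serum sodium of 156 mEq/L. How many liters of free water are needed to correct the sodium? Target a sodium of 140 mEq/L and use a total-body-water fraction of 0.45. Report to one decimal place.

3.9 L

TBW = 0.45 · 76 = 34.2 L
Free water deficit = TBW · (Na/140 − 1)
= 34.2 · (156/140 − 1)
= 34.2 · 0.1143
= 3.91 L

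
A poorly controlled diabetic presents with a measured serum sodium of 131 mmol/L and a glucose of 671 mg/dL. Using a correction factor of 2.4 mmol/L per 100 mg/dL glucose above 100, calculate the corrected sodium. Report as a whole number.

145 mmol/L

Corrected Na = measured Na + 2.4 · (glucose − 100)/100
= 131 + 2.4 · (671 − 100)/100
= 131 + 13.7
= 144.7 mmol/L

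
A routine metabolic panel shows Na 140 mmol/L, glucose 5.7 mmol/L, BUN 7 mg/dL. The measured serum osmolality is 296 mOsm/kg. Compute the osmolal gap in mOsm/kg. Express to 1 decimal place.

7.8 mOsm/kg

Calculated osmolality = 2·Na + glucose + BUN/2.8
= 2·140 + 5.7 + 7/2.8
= 280 + 5.70 + 2.50
= 288.2 mOsm/kg ≈ 288.2 mOsm/kg
Osmolar gap = measured − calculated = 296 − 288.2 = 7.8 mOsm/kg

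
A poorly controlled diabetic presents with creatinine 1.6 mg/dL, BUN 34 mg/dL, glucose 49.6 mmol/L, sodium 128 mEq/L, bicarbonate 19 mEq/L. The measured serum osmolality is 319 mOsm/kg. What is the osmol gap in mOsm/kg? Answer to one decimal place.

1.3 mOsm/kg

Calculated osmolality = 2·Na + glucose + BUN/2.8
= 2·128 + 49.6 + 34/2.8
= 256 + 49.60 + 12.14
= 317.74 mOsm/kg ≈ 317.7 mOsm/kg
Osmolar gap = measured − calculated = 319 − 317.7 = 1.3 mOsm/kg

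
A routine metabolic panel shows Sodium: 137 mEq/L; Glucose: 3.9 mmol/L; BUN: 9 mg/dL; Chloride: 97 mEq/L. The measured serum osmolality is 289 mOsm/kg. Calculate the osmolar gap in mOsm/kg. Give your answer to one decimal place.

Calculated osmolality = 2·Na + glucose + BUN/2.8
= 2·137 + 3.9 + 9/2.8
= 274 + 3.90 + 3.21
= 281.11 mOsm/kg ≈ 281.1 mOsm/kg
Osmolar gap = measured − calculated = 289 − 281.1 = 7.9 mOsm/kg

7.9 mOsm/kg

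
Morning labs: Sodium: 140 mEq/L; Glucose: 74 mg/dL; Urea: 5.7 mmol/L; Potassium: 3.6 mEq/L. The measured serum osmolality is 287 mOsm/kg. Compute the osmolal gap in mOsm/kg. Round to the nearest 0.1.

Calculated osmolality = 2·Na + glucose/18 + urea
= 2·140 + 74/18 + 5.7
= 280 + 4.11 + 5.70
= 289.81 mOsm/kg ≈ 289.8 mOsm/kg
Osmolar gap = measured − calculated = 287 − 289.8 = -2.8 mOsm/kg

-2.8 mOsm/kg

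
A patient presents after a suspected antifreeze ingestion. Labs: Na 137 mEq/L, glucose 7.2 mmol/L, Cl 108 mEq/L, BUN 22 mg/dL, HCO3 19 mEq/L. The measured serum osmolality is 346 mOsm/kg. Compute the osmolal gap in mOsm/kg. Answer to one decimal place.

Calculated osmolality = 2·Na + glucose + BUN/2.8
= 2·137 + 7.2 + 22/2.8
= 274 + 7.20 + 7.86
= 289.06 mOsm/kg ≈ 289.1 mOsm/kg
Osmolar gap = measured − calculated = 346 − 289.1 = 56.9 mOsm/kg

56.9 mOsm/kg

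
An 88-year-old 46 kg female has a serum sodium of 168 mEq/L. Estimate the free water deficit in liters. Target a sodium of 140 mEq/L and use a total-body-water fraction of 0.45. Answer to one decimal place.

TBW = 0.45 · 46 = 20.7 L
Free water deficit = TBW · (Na/140 − 1)
= 20.7 · (168/140 − 1)
= 20.7 · 0.2
= 4.14 L

4.1 L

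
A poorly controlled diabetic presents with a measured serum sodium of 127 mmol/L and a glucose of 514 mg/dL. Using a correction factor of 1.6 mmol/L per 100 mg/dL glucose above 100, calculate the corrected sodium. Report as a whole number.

134 mmol/L

Corrected Na = measured Na + 1.6 · (glucose − 100)/100
= 127 + 1.6 · (514 − 100)/100
= 127 + 6.6
= 133.6 mmol/L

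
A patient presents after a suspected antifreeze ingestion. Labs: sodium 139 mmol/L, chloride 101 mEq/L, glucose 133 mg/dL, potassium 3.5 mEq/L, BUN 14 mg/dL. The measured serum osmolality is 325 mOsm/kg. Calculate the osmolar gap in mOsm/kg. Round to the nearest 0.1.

Calculated osmolality = 2·Na + glucose/18 + BUN/2.8
= 2·139 + 133/18 + 14/2.8
= 278 + 7.39 + 5
= 290.39 mOsm/kg ≈ 290.4 mOsm/kg
Osmolar gap = measured − calculated = 325 − 290.4 = 34.6 mOsm/kg

34.6 mOsm/kg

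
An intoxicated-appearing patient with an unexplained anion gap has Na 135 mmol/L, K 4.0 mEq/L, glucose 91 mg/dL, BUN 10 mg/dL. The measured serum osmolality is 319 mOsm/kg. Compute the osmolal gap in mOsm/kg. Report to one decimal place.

40.4 mOsm/kg

Calculated osmolality = 2·Na + glucose/18 + BUN/2.8
= 2·135 + 91/18 + 10/2.8
= 270 + 5.06 + 3.57
= 278.63 mOsm/kg ≈ 278.6 mOsm/kg
Osmolar gap = measured − calculated = 319 − 278.6 = 40.4 mOsm/kg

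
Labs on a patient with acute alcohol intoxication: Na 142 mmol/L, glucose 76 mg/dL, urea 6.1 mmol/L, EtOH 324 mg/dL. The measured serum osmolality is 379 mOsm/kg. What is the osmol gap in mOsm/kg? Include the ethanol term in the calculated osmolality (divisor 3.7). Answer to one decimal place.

-2.9 mOsm/kg

Calculated osmolality = 2·Na + glucose/18 + urea + ethanol/3.7
= 2·142 + 76/18 + 6.1 + 324/3.7
= 284 + 4.22 + 6.10 + 87.57
= 381.89 mOsm/kg ≈ 381.9 mOsm/kg
Osmolar gap = measured − calculated = 379 − 381.9 = -2.9 mOsm/kg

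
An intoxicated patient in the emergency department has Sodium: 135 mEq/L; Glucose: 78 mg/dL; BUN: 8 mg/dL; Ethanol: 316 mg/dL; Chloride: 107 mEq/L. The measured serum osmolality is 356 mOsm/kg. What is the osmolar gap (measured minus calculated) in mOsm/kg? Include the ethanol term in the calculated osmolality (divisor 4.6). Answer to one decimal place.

10.1 mOsm/kg

Calculated osmolality = 2·Na + glucose/18 + BUN/2.8 + ethanol/4.6
= 2·135 + 78/18 + 8/2.8 + 316/4.6
= 270 + 4.33 + 2.86 + 68.70
= 345.89 mOsm/kg ≈ 345.9 mOsm/kg
Osmolar gap = measured − calculated = 356 − 345.9 = 10.1 mOsm/kg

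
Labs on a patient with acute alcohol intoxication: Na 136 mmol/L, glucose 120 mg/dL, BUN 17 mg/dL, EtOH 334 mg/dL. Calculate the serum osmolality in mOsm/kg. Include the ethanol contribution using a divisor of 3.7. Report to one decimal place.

Calculated osmolality = 2·Na + glucose/18 + BUN/2.8 + ethanol/3.7
= 2·136 + 120/18 + 17/2.8 + 334/3.7
= 272 + 6.67 + 6.07 + 90.27
= 375.01 mOsm/kg

375.0 mOsm/kg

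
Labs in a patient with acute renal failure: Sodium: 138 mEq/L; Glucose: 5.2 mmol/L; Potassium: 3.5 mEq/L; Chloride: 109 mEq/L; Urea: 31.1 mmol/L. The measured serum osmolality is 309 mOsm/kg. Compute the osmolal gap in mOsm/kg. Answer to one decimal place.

-3.3 mOsm/kg

Calculated osmolality = 2·Na + glucose + urea
= 2·138 + 5.2 + 31.1
= 276 + 5.20 + 31.10
= 312.3 mOsm/kg ≈ 312.3 mOsm/kg
Osmolar gap = measured − calculated = 309 − 312.3 = -3.3 mOsm/kg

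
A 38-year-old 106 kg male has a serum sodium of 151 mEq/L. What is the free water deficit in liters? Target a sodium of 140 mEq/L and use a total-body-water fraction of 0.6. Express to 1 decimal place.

5.0 L

TBW = 0.6 · 106 = 63.6 L
Free water deficit = TBW · (Na/140 − 1)
= 63.6 · (151/140 − 1)
= 63.6 · 0.0786
= 5 L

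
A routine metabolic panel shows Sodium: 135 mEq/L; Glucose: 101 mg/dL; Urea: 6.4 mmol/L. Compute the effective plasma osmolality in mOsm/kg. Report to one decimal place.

275.6 mOsm/kg

Effective osmolality excludes urea (freely permeant across cell membranes):
2·Na + glucose/18
= 2·135 + 101/18
= 270 + 5.61
= 275.61 mOsm/kg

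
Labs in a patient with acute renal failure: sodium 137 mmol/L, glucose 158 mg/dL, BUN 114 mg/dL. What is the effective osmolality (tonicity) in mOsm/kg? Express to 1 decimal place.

282.8 mOsm/kg

Effective osmolality excludes urea (freely permeant across cell membranes):
2·Na + glucose/18
= 2·137 + 158/18
= 274 + 8.78
= 282.78 mOsm/kg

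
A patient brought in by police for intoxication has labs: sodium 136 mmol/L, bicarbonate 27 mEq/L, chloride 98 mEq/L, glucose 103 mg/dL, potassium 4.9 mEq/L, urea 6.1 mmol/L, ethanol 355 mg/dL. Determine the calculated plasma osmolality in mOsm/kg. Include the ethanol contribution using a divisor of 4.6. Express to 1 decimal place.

361.0 mOsm/kg

Calculated osmolality = 2·Na + glucose/18 + urea + ethanol/4.6
= 2·136 + 103/18 + 6.1 + 355/4.6
= 272 + 5.72 + 6.10 + 77.17
= 360.99 mOsm/kg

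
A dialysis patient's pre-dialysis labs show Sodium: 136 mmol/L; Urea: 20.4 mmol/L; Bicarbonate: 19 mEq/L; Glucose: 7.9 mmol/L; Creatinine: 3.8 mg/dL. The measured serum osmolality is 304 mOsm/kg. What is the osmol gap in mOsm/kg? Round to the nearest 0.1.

3.7 mOsm/kg

Calculated osmolality = 2·Na + glucose + urea
= 2·136 + 7.9 + 20.4
= 272 + 7.90 + 20.40
= 300.3 mOsm/kg ≈ 300.3 mOsm/kg
Osmolar gap = measured − calculated = 304 − 300.3 = 3.7 mOsm/kg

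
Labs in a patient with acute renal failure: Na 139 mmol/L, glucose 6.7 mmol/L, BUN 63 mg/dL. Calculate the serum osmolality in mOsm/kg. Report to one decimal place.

Calculated osmolality = 2·Na + glucose + BUN/2.8
= 2·139 + 6.7 + 63/2.8
= 278 + 6.70 + 22.50
= 307.2 mOsm/kg

307.2 mOsm/kg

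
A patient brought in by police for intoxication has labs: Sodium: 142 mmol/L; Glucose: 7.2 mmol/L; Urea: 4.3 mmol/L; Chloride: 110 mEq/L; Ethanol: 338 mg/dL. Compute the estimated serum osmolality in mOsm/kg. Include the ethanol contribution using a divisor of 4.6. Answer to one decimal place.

369.0 mOsm/kg

Calculated osmolality = 2·Na + glucose + urea + ethanol/4.6
= 2·142 + 7.2 + 4.3 + 338/4.6
= 284 + 7.20 + 4.30 + 73.48
= 368.98 mOsm/kg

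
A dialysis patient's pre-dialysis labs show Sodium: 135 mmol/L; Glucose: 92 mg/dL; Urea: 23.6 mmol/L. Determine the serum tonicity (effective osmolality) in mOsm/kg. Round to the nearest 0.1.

275.1 mOsm/kg

Effective osmolality excludes urea (freely permeant across cell membranes):
2·Na + glucose/18
= 2·135 + 92/18
= 270 + 5.11
= 275.11 mOsm/kg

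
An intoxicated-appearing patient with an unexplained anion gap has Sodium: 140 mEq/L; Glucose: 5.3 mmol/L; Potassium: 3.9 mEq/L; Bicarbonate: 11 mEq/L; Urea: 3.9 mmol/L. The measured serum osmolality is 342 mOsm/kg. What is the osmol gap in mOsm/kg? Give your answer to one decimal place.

52.8 mOsm/kg

Calculated osmolality = 2·Na + glucose + urea
= 2·140 + 5.3 + 3.9
= 280 + 5.30 + 3.90
= 289.2 mOsm/kg ≈ 289.2 mOsm/kg
Osmolar gap = measured − calculated = 342 − 289.2 = 52.8 mOsm/kg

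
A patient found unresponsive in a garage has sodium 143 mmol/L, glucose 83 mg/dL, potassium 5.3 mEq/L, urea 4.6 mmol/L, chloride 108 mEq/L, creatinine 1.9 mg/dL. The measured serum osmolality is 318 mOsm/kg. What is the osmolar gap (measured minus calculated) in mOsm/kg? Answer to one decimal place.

Calculated osmolality = 2·Na + glucose/18 + urea
= 2·143 + 83/18 + 4.6
= 286 + 4.61 + 4.60
= 295.21 mOsm/kg ≈ 295.2 mOsm/kg
Osmolar gap = measured − calculated = 318 − 295.2 = 22.8 mOsm/kg

22.8 mOsm/kg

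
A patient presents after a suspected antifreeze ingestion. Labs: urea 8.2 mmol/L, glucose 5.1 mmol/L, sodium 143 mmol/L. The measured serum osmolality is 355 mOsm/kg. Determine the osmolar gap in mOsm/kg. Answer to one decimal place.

55.7 mOsm/kg

Calculated osmolality = 2·Na + glucose + urea
= 2·143 + 5.1 + 8.2
= 286 + 5.10 + 8.20
= 299.3 mOsm/kg ≈ 299.3 mOsm/kg
Osmolar gap = measured − calculated = 355 − 299.3 = 55.7 mOsm/kg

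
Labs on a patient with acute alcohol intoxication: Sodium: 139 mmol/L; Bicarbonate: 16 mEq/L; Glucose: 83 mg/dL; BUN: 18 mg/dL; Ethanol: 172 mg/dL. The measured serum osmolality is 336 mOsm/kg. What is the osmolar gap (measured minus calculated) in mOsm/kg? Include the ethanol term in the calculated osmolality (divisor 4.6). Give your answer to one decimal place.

Calculated osmolality = 2·Na + glucose/18 + BUN/2.8 + ethanol/4.6
= 2·139 + 83/18 + 18/2.8 + 172/4.6
= 278 + 4.61 + 6.43 + 37.39
= 326.43 mOsm/kg ≈ 326.4 mOsm/kg
Osmolar gap = measured − calculated = 336 − 326.4 = 9.6 mOsm/kg

9.6 mOsm/kg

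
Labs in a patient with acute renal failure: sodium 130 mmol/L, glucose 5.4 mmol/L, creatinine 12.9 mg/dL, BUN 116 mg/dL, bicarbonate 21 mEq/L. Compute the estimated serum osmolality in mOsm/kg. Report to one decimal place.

Calculated osmolality = 2·Na + glucose + BUN/2.8
= 2·130 + 5.4 + 116/2.8
= 260 + 5.40 + 41.43
= 306.83 mOsm/kg

306.8 mOsm/kg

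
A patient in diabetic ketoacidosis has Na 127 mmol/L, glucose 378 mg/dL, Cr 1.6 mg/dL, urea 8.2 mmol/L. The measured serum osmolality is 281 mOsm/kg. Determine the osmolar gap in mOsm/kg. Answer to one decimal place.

Calculated osmolality = 2·Na + glucose/18 + urea
= 2·127 + 378/18 + 8.2
= 254 + 21 + 8.20
= 283.2 mOsm/kg ≈ 283.2 mOsm/kg
Osmolar gap = measured − calculated = 281 − 283.2 = -2.2 mOsm/kg

-2.2 mOsm/kg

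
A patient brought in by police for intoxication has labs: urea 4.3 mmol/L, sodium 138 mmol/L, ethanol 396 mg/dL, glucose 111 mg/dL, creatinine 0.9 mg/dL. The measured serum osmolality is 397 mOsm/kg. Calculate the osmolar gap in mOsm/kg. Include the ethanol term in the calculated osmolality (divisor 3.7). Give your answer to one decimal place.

Calculated osmolality = 2·Na + glucose/18 + urea + ethanol/3.7
= 2·138 + 111/18 + 4.3 + 396/3.7
= 276 + 6.17 + 4.30 + 107.03
= 393.5 mOsm/kg ≈ 393.5 mOsm/kg
Osmolar gap = measured − calculated = 397 − 393.5 = 3.5 mOsm/kg

3.5 mOsm/kg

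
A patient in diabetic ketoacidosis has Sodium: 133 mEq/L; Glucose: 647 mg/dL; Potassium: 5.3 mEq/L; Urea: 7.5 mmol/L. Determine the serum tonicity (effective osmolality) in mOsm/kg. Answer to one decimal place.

301.9 mOsm/kg

Effective osmolality excludes urea (freely permeant across cell membranes):
2·Na + glucose/18
= 2·133 + 647/18
= 266 + 35.94
= 301.94 mOsm/kg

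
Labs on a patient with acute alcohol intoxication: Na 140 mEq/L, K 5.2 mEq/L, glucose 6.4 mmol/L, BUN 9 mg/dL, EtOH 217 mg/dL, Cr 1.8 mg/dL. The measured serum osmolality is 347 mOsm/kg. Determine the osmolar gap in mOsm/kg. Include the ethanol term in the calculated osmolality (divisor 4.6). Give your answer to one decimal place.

Calculated osmolality = 2·Na + glucose + BUN/2.8 + ethanol/4.6
= 2·140 + 6.4 + 9/2.8 + 217/4.6
= 280 + 6.40 + 3.21 + 47.17
= 336.78 mOsm/kg ≈ 336.8 mOsm/kg
Osmolar gap = measured − calculated = 347 − 336.8 = 10.2 mOsm/kg

10.2 mOsm/kg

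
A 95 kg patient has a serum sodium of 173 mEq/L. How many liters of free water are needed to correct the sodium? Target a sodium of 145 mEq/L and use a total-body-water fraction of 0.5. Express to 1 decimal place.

9.2 L

TBW = 0.5 · 95 = 47.5 L
Free water deficit = TBW · (Na/145 − 1)
= 47.5 · (173/145 − 1)
= 47.5 · 0.1931
= 9.17 L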